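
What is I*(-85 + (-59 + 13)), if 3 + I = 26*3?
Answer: -9825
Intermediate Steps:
I = 75 (I = -3 + 26*3 = -3 + 78 = 75)
I*(-85 + (-59 + 13)) = 75*(-85 + (-59 + 13)) = 75*(-85 - 46) = 75*(-131) = -9825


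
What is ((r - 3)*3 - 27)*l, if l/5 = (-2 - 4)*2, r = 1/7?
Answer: 14940/7 ≈ 2134.3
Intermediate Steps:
r = 1/7 ≈ 0.14286
l = -60 (l = 5*((-2 - 4)*2) = 5*(-6*2) = 5*(-12) = -60)
((r - 3)*3 - 27)*l = ((1/7 - 3)*3 - 27)*(-60) = (-20/7*3 - 27)*(-60) = (-60/7 - 27)*(-60) = -249/7*(-60) = 14940/7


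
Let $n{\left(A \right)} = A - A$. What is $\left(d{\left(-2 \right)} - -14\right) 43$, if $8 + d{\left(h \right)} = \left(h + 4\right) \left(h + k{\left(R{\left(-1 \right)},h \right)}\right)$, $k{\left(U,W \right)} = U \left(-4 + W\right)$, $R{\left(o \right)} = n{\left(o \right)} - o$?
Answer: $-430$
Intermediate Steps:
$n{\left(A \right)} = 0$
$R{\left(o \right)} = - o$ ($R{\left(o \right)} = 0 - o = - o$)
$d{\left(h \right)} = -8 + \left(-4 + 2 h\right) \left(4 + h\right)$ ($d{\left(h \right)} = -8 + \left(h + 4\right) \left(h + \left(-1\right) \left(-1\right) \left(-4 + h\right)\right) = -8 + \left(4 + h\right) \left(h + 1 \left(-4 + h\right)\right) = -8 + \left(4 + h\right) \left(h + \left(-4 + h\right)\right) = -8 + \left(4 + h\right) \left(-4 + 2 h\right) = -8 + \left(-4 + 2 h\right) \left(4 + h\right)$)
$\left(d{\left(-2 \right)} - -14\right) 43 = \left(\left(-24 + 2 \left(-2\right)^{2} + 4 \left(-2\right)\right) - -14\right) 43 = \left(\left(-24 + 2 \cdot 4 - 8\right) + 14\right) 43 = \left(\left(-24 + 8 - 8\right) + 14\right) 43 = \left(-24 + 14\right) 43 = \left(-10\right) 43 = -430$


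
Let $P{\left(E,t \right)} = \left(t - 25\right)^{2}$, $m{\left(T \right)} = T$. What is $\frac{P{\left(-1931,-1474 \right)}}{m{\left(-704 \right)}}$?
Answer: $- \frac{2247001}{704} \approx -3191.8$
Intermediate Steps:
$P{\left(E,t \right)} = \left(-25 + t\right)^{2}$
$\frac{P{\left(-1931,-1474 \right)}}{m{\left(-704 \right)}} = \frac{\left(-25 - 1474\right)^{2}}{-704} = \left(-1499\right)^{2} \left(- \frac{1}{704}\right) = 2247001 \left(- \frac{1}{704}\right) = - \frac{2247001}{704}$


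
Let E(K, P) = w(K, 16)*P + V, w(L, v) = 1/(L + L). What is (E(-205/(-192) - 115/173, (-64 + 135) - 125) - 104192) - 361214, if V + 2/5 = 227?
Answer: -6227323101/13385 ≈ -4.6525e+5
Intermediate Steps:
V = 1133/5 (V = -⅖ + 227 = 1133/5 ≈ 226.60)
w(L, v) = 1/(2*L)
E(K, P) = 1133/5 + P/(2*K) (E(K, P) = (1/(2*K))*P + 1133/5 = P/(2*K) + 1133/5 = 1133/5 + P/(2*K))
(E(-205/(-192) - 115/173, (-64 + 135) - 125) - 104192) - 361214 = ((1133/5 + ((-64 + 135) - 125)/(2*(-205/(-192) - 115/173))) - 104192) - 361214 = ((1133/5 + (71 - 125)/(2*(-205*(-1/192) - 115*1/173))) - 104192) - 361214 = ((1133/5 + (½)*(-54)/(205/192 - 115/173)) - 104192) - 361214 = ((1133/5 + (½)*(-54)/(13385/33216)) - 104192) - 361214 = ((1133/5 + (½)*(-54)*(33216/13385)) - 104192) - 361214 = ((1133/5 - 896832/13385) - 104192) - 361214 = (2136209/13385 - 104192) - 361214 = -1392473711/13385 - 361214 = -6227323101/13385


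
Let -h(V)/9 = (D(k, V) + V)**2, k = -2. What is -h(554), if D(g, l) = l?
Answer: 11048976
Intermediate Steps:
h(V) = -36*V**2 (h(V) = -9*(V + V)**2 = -9*4*V**2 = -36*V**2)
-h(554) = -(-36)*554**2 = -(-36)*306916 = -1*(-11048976) = 11048976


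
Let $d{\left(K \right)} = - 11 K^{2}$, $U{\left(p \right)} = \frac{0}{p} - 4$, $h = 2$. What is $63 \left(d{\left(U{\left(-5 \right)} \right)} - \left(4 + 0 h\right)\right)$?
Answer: $-11340$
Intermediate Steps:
$U{\left(p \right)} = -4$ ($U{\left(p \right)} = 0 - 4 = -4$)
$63 \left(d{\left(U{\left(-5 \right)} \right)} - \left(4 + 0 h\right)\right) = 63 \left(- 11 \left(-4\right)^{2} + \left(-4 + 0 \cdot 2\right)\right) = 63 \left(\left(-11\right) 16 + \left(-4 + 0\right)\right) = 63 \left(-176 - 4\right) = 63 \left(-180\right) = -11340$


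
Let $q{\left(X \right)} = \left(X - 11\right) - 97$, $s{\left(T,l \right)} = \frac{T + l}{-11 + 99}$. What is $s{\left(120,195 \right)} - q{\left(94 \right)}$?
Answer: $\frac{1547}{88} \approx 17.58$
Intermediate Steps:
$s{\left(T,l \right)} = \frac{T}{88} + \frac{l}{88}$ ($s{\left(T,l \right)} = \frac{T + l}{88} = \left(T + l\right) \frac{1}{88} = \frac{T}{88} + \frac{l}{88}$)
$q{\left(X \right)} = -108 + X$ ($q{\left(X \right)} = \left(-11 + X\right) - 97 = -108 + X$)
$s{\left(120,195 \right)} - q{\left(94 \right)} = \left(\frac{1}{88} \cdot 120 + \frac{1}{88} \cdot 195\right) - \left(-108 + 94\right) = \left(\frac{15}{11} + \frac{195}{88}\right) - -14 = \frac{315}{88} + 14 = \frac{1547}{88}$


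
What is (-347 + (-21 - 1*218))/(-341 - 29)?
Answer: 293/185 ≈ 1.5838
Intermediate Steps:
(-347 + (-21 - 1*218))/(-341 - 29) = (-347 + (-21 - 218))/(-370) = (-347 - 239)*(-1/370) = -586*(-1/370) = 293/185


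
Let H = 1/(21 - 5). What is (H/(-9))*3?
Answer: -1/48 ≈ -0.020833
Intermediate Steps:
H = 1/16 ≈ 0.062500
(H/(-9))*3 = ((1/16)/(-9))*3 = -1/9*1/16*3 = -1/144*3 = -1/48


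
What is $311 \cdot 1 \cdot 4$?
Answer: $1244$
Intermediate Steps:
$311 \cdot 1 \cdot 4 = 311 \cdot 4 = 1244$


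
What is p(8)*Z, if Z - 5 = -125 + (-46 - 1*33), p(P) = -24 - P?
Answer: 6368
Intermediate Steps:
Z = -199 (Z = 5 + (-125 + (-46 - 1*33)) = 5 + (-125 + (-46 - 33)) = 5 + (-125 - 79) = 5 - 204 = -199)
p(8)*Z = (-24 - 1*8)*(-199) = (-24 - 8)*(-199) = -32*(-199) = 6368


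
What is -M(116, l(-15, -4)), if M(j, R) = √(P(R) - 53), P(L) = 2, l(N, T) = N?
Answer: -I*√51 ≈ -7.1414*I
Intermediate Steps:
M(j, R) = I*√51 (M(j, R) = √(2 - 53) = √(-51) = I*√51)
-M(116, l(-15, -4)) = -I*√51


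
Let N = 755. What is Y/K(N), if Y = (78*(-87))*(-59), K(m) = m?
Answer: 400374/755 ≈ 530.30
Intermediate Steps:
Y = 400374 (Y = -6786*(-59) = 400374)
Y/K(N) = 400374/755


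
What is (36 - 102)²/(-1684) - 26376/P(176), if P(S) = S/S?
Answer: -11105385/421 ≈ -26379.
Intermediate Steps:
P(S) = 1
(36 - 102)²/(-1684) - 26376/P(176) = (36 - 102)²/(-1684) - 26376/1 = (-66)²*(-1/1684) - 26376*1 = 4356*(-1/1684) - 26376 = -1089/421 - 26376 = -11105385/421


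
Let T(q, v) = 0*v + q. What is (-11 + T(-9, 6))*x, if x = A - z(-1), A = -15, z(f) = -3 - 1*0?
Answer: 240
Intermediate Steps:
z(f) = -3 (z(f) = -3 + 0 = -3)
x = -12 (x = -15 - 1*(-3) = -15 + 3 = -12)
T(q, v) = q (T(q, v) = 0 + q = q)
(-11 + T(-9, 6))*x = (-11 - 9)*(-12) = -20*(-12) = 240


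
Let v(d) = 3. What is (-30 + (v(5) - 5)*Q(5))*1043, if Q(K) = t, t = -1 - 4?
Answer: -20860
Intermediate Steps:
t = -5
Q(K) = -5
(-30 + (v(5) - 5)*Q(5))*1043 = (-30 + (3 - 5)*(-5))*1043 = (-30 - 2*(-5))*1043 = (-30 + 10)*1043 = -20*1043 = -20860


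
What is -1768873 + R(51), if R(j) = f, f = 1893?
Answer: -1766980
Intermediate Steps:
R(j) = 1893
-1768873 + R(51) = -1768873 + 1893 = -1766980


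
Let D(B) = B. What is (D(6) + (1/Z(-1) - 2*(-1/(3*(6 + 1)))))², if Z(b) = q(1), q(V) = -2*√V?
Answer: 55225/1764 ≈ 31.307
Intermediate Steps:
Z(b) = -2 (Z(b) = -2*√1 = -2*1 = -2)
(D(6) + (1/Z(-1) - 2*(-1/(3*(6 + 1)))))² = (6 + (1/(-2) - 2*(-1/(3*(6 + 1)))))² = (6 + (1*(-½) - 2/(7*(-3))))² = (6 + (-½ - 2/(-21)))² = (6 + (-½ - 2*(-1/21)))² = (6 + (-½ + 2/21))² = (6 - 17/42)² = (235/42)² = 55225/1764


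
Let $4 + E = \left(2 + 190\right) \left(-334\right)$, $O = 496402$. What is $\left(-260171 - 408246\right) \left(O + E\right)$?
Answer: $-288936616590$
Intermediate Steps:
$E = -64132$ ($E = -4 + \left(2 + 190\right) \left(-334\right) = -4 + 192 \left(-334\right) = -4 - 64128 = -64132$)
$\left(-260171 - 408246\right) \left(O + E\right) = \left(-260171 - 408246\right) \left(496402 - 64132\right) = \left(-668417\right) 432270 = -288936616590$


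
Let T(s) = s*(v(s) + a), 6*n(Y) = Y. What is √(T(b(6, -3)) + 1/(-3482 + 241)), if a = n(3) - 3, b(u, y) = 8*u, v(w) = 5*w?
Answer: √119746520159/3241 ≈ 106.77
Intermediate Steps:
n(Y) = Y/6
a = -5/2 (a = (⅙)*3 - 3 = ½ - 3 = -5/2 ≈ -2.5000)
T(s) = s*(-5/2 + 5*s) (T(s) = s*(5*s - 5/2) = s*(-5/2 + 5*s))
√(T(b(6, -3)) + 1/(-3482 + 241)) = √(5*(8*6)*(-1 + 2*(8*6))/2 + 1/(-3482 + 241)) = √((5/2)*48*(-1 + 2*48) + 1/(-3241)) = √((5/2)*48*(-1 + 96) - 1/3241) = √((5/2)*48*95 - 1/3241) = √(11400 - 1/3241) = √(36947399/3241) = √119746520159/3241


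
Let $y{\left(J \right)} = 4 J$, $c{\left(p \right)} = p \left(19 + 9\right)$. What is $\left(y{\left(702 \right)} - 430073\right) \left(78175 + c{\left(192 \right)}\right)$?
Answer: $-35698418015$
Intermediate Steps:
$c{\left(p \right)} = 28 p$ ($c{\left(p \right)} = p 28 = 28 p$)
$\left(y{\left(702 \right)} - 430073\right) \left(78175 + c{\left(192 \right)}\right) = \left(4 \cdot 702 - 430073\right) \left(78175 + 28 \cdot 192\right) = \left(2808 - 430073\right) \left(78175 + 5376\right) = \left(-427265\right) 83551 = -35698418015$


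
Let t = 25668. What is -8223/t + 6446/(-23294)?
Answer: -59500415/99651732 ≈ -0.59708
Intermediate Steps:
-8223/t + 6446/(-23294) = -8223/25668 + 6446/(-23294) = -8223*1/25668 + 6446*(-1/23294) = -2741/8556 - 3223/11647 = -59500415/99651732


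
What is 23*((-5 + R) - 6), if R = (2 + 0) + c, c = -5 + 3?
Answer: -253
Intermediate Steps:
c = -2
R = 0 (R = (2 + 0) - 2 = 2 - 2 = 0)
23*((-5 + R) - 6) = 23*((-5 + 0) - 6) = 23*(-5 - 6) = 23*(-11) = -253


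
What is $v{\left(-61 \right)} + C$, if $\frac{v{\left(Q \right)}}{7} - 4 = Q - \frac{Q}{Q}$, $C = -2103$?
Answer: $-2509$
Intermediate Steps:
$v{\left(Q \right)} = 21 + 7 Q$ ($v{\left(Q \right)} = 28 + 7 \left(Q - \frac{Q}{Q}\right) = 28 + 7 \left(Q - 1\right) = 28 + 7 \left(-1 + Q\right) = 28 + \left(-7 + 7 Q\right) = 21 + 7 Q$)
$v{\left(-61 \right)} + C = \left(21 + 7 \left(-61\right)\right) - 2103 = \left(21 - 427\right) - 2103 = -406 - 2103 = -2509$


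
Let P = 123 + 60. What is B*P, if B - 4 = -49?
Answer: -8235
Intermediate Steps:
B = -45 (B = 4 - 49 = -45)
P = 183
B*P = -45*183 = -8235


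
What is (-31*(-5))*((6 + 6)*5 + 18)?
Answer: 12090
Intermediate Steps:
(-31*(-5))*((6 + 6)*5 + 18) = 155*(12*5 + 18) = 155*(60 + 18) = 155*78 = 12090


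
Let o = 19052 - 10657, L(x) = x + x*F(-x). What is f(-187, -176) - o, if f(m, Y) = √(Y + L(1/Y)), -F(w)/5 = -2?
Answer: -8395 + 3*I*√313/4 ≈ -8395.0 + 13.269*I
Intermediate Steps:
F(w) = 10 (F(w) = -5*(-2) = 10)
L(x) = 11*x (L(x) = x + x*10 = x + 10*x = 11*x)
o = 8395
f(m, Y) = √(Y + 11/Y)
f(-187, -176) - o = √(-176 + 11/(-176)) - 1*8395 = √(-176 + 11*(-1/176)) - 8395 = √(-176 - 1/16) - 8395 = √(-2817/16) - 8395 = 3*I*√313/4 - 8395 = -8395 + 3*I*√313/4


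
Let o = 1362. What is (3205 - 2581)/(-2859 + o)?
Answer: -208/499 ≈ -0.41683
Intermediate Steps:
(3205 - 2581)/(-2859 + o) = (3205 - 2581)/(-2859 + 1362) = 624/(-1497) = 624*(-1/1497) = -208/499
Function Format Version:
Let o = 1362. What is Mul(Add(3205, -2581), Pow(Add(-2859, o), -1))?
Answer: Rational(-208, 499) ≈ -0.41683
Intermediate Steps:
Mul(Add(3205, -2581), Pow(Add(-2859, o), -1)) = Mul(Add(3205, -2581), Pow(Add(-2859, 1362), -1)) = Mul(624, Pow(-1497, -1)) = Mul(624, Rational(-1, 1497)) = Rational(-208, 499)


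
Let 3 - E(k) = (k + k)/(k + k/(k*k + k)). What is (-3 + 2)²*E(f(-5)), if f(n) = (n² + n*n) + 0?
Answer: 2553/2551 ≈ 1.0008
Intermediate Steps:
f(n) = 2*n² (f(n) = (n² + n²) + 0 = 2*n² + 0 = 2*n²)
E(k) = 3 - 2*k/(k + k/(k + k²)) (E(k) = 3 - (k + k)/(k + k/(k*k + k)) = 3 - 2*k/(k + k/(k² + k)) = 3 - 2*k/(k + k/(k + k²)))
(-3 + 2)²*E(f(-5)) = (-3 + 2)²*((3 + 2*(-5)² + (2*(-5)²)²)/(1 + 2*(-5)² + (2*(-5)²)²)) = (-1)²*((3 + 2*25 + (2*25)²)/(1 + 2*25 + (2*25)²)) = 1*((3 + 50 + 50²)/(1 + 50 + 50²)) = 1*((3 + 50 + 2500)/(1 + 50 + 2500)) = 1*(2553/2551) = 2553/2551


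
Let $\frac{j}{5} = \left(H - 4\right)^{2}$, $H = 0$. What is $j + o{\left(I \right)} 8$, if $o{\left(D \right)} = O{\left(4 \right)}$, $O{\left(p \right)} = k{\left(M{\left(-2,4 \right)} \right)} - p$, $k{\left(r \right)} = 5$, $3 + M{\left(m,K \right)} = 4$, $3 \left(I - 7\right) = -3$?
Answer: $88$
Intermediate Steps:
$I = 6$ ($I = 7 + \frac{1}{3} \left(-3\right) = 7 - 1 = 6$)
$M{\left(m,K \right)} = 1$ ($M{\left(m,K \right)} = -3 + 4 = 1$)
$O{\left(p \right)} = 5 - p$
$o{\left(D \right)} = 1$ ($o{\left(D \right)} = 5 - 4 = 1$)
$j = 80$ ($j = 5 \left(0 - 4\right)^{2} = 5 \left(-4\right)^{2} = 5 \cdot 16 = 80$)
$j + o{\left(I \right)} 8 = 80 + 1 \cdot 8 = 80 + 8 = 88$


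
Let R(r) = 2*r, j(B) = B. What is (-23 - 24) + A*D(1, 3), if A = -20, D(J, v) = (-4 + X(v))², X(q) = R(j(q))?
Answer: -127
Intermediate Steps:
X(q) = 2*q
D(J, v) = (-4 + 2*v)²
(-23 - 24) + A*D(1, 3) = (-23 - 24) - 80*(-2 + 3)² = -47 - 80*1² = -47 - 80 = -127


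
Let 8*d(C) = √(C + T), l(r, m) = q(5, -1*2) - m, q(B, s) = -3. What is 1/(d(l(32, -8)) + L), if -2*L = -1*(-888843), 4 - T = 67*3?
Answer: -592562/263347292887 - 4*I*√3/790041878661 ≈ -2.2501e-6 - 8.7694e-12*I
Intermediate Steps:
T = -197 (T = 4 - 67*3 = 4 - 1*201 = 4 - 201 = -197)
L = -888843/2 (L = -(-1)*(-888843)/2 = -½*888843 = -888843/2 ≈ -4.4442e+5)
l(r, m) = -3 - m
d(C) = √(-197 + C)/8 (d(C) = √(C - 197)/8 = √(-197 + C)/8)
1/(d(l(32, -8)) + L) = 1/(√(-197 + (-3 - 1*(-8)))/8 - 888843/2) = 1/(√(-197 + (-3 + 8))/8 - 888843/2) = 1/(√(-197 + 5)/8 - 888843/2) = 1/(√(-192)/8 - 888843/2) = 1/((8*I*√3)/8 - 888843/2) = 1/(I*√3 - 888843/2) = 1/(-888843/2 + I*√3)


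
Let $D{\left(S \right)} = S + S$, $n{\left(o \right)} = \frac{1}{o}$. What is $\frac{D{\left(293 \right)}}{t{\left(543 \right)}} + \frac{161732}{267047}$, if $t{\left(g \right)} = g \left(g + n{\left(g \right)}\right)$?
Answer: $\frac{23921584871}{39369403975} \approx 0.60762$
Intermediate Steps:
$t{\left(g \right)} = g \left(g + \frac{1}{g}\right)$
$D{\left(S \right)} = 2 S$
$\frac{D{\left(293 \right)}}{t{\left(543 \right)}} + \frac{161732}{267047} = \frac{2 \cdot 293}{1 + 543^{2}} + \frac{161732}{267047} = \frac{586}{1 + 294849} + 161732 \cdot \frac{1}{267047} = \frac{586}{294850} + \frac{161732}{267047} = 586 \cdot \frac{1}{294850} + \frac{161732}{267047} = \frac{293}{147425} + \frac{161732}{267047} = \frac{23921584871}{39369403975}$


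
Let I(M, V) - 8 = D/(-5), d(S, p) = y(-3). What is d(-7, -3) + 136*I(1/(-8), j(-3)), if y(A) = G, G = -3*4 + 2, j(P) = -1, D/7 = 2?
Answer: 3486/5 ≈ 697.20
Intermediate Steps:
D = 14 (D = 7*2 = 14)
G = -10 (G = -12 + 2 = -10)
y(A) = -10
d(S, p) = -10
I(M, V) = 26/5 (I(M, V) = 8 + 14/(-5) = 8 + 14*(-1/5) = 8 - 14/5 = 26/5)
d(-7, -3) + 136*I(1/(-8), j(-3)) = -10 + 136*(26/5) = -10 + 3536/5 = 3486/5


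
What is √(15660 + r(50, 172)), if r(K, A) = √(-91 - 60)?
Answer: √(15660 + I*√151) ≈ 125.14 + 0.0491*I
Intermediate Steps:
r(K, A) = I*√151 (r(K, A) = √(-151) = I*√151)
√(15660 + r(50, 172)) = √(15660 + I*√151)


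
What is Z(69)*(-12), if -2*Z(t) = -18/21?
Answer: -36/7 ≈ -5.1429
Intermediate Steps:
Z(t) = 3/7 (Z(t) = -(-9)/21 = -½*(-6/7) = 3/7)
Z(69)*(-12) = (3/7)*(-12) = -36/7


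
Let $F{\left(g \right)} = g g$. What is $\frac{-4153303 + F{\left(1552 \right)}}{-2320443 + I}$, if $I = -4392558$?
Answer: $\frac{581533}{2237667} \approx 0.25988$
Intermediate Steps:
$F{\left(g \right)} = g^{2}$
$\frac{-4153303 + F{\left(1552 \right)}}{-2320443 + I} = \frac{-4153303 + 1552^{2}}{-2320443 - 4392558} = \frac{-4153303 + 2408704}{-6713001} = \left(-1744599\right) \left(- \frac{1}{6713001}\right) = \frac{581533}{2237667}$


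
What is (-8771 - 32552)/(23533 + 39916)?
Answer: -41323/63449 ≈ -0.65128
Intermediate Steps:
(-8771 - 32552)/(23533 + 39916) = -41323/63449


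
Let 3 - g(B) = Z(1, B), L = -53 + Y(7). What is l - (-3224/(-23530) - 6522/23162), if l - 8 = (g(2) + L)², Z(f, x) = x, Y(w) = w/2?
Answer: 98955340649/41923220 ≈ 2360.4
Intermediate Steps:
Y(w) = w/2 (Y(w) = w*(½) = w/2)
L = -99/2 (L = -53 + (½)*7 = -53 + 7/2 = -99/2 ≈ -49.500)
g(B) = 3 - B
l = 9441/4 (l = 8 + ((3 - 1*2) - 99/2)² = 8 + ((3 - 2) - 99/2)² = 8 + (1 - 99/2)² = 8 + (-97/2)² = 8 + 9409/4 = 9441/4 ≈ 2360.3)
l - (-3224/(-23530) - 6522/23162) = 9441/4 - (-3224/(-23530) - 6522/23162) = 9441/4 - (-3224*(-1/23530) - 6522*1/23162) = 9441/4 - (124/905 - 3261/11581) = 9441/4 - 1*(-1515161/10480805) = 9441/4 + 1515161/10480805 = 98955340649/41923220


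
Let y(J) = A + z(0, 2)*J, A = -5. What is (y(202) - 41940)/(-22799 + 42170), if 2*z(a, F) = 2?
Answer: -41743/19371 ≈ -2.1549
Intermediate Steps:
z(a, F) = 1 (z(a, F) = (½)*2 = 1)
y(J) = -5 + J (y(J) = -5 + 1*J = -5 + J)
(y(202) - 41940)/(-22799 + 42170) = ((-5 + 202) - 41940)/(-22799 + 42170) = (197 - 41940)/19371 = -41743*1/19371 = -41743/19371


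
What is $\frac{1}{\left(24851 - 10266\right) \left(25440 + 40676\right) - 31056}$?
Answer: $\frac{1}{964270804} \approx 1.0371 \cdot 10^{-9}$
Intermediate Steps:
$\frac{1}{\left(24851 - 10266\right) \left(25440 + 40676\right) - 31056} = \frac{1}{14585 \cdot 66116 - 31056} = \frac{1}{964301860 - 31056} = \frac{1}{964270804}$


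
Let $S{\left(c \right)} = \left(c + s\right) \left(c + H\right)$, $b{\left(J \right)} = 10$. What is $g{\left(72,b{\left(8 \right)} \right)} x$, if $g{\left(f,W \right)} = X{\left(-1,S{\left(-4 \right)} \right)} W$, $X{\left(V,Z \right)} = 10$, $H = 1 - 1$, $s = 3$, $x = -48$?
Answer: $-4800$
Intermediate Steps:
$H = 0$ ($H = 1 - 1 = 0$)
$S{\left(c \right)} = c \left(3 + c\right)$ ($S{\left(c \right)} = \left(c + 3\right) \left(c + 0\right) = \left(3 + c\right) c = c \left(3 + c\right)$)
$g{\left(f,W \right)} = 10 W$
$g{\left(72,b{\left(8 \right)} \right)} x = 10 \cdot 10 \left(-48\right) = 100 \left(-48\right) = -4800$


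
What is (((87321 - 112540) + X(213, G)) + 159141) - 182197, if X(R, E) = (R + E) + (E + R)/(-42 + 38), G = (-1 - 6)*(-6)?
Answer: -192335/4 ≈ -48084.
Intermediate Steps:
G = 42 (G = -7*(-6) = 42)
X(R, E) = 3*E/4 + 3*R/4 (X(R, E) = (E + R) + (E + R)/(-4) = (E + R) + (E + R)*(-¼) = (E + R) + (-E/4 - R/4) = 3*E/4 + 3*R/4)
(((87321 - 112540) + X(213, G)) + 159141) - 182197 = (((87321 - 112540) + ((¾)*42 + (¾)*213)) + 159141) - 182197 = ((-25219 + (63/2 + 639/4)) + 159141) - 182197 = ((-25219 + 765/4) + 159141) - 182197 = (-100111/4 + 159141) - 182197 = 536453/4 - 182197 = -192335/4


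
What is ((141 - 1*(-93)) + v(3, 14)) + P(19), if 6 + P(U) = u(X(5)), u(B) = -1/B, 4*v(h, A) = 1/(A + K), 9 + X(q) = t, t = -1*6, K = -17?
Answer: 13679/60 ≈ 227.98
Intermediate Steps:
t = -6
X(q) = -15 (X(q) = -9 - 6 = -15)
v(h, A) = 1/(4*(-17 + A)) (v(h, A) = 1/(4*(A - 17)) = 1/(4*(-17 + A)))
P(U) = -89/15 (P(U) = -6 - 1/(-15) = -6 - 1*(-1/15) = -6 + 1/15 = -89/15)
((141 - 1*(-93)) + v(3, 14)) + P(19) = ((141 - 1*(-93)) + 1/(4*(-17 + 14))) - 89/15 = ((141 + 93) + (¼)/(-3)) - 89/15 = (234 + (¼)*(-⅓)) - 89/15 = (234 - 1/12) - 89/15 = 2807/12 - 89/15 = 13679/60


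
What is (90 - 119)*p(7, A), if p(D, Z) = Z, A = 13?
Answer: -377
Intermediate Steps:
(90 - 119)*p(7, A) = (90 - 119)*13 = -29*13 = -377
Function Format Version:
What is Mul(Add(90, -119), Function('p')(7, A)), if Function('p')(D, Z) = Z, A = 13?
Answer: -377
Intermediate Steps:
Mul(Add(90, -119), Function('p')(7, A)) = Mul(Add(90, -119), 13) = Mul(-29, 13) = -377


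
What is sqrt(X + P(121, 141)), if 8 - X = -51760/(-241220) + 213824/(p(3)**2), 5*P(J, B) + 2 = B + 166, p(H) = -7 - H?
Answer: I*sqrt(7525971021751)/60305 ≈ 45.491*I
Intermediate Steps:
P(J, B) = 164/5 + B/5 (P(J, B) = -2/5 + (B + 166)/5 = -2/5 + (166 + B)/5 = -2/5 + (166/5 + B/5) = 164/5 + B/5)
X = -642385316/301525 (X = 8 - (-51760/(-241220) + 213824/((-7 - 1*3)**2)) = 8 - (-51760*(-1/241220) + 213824/((-7 - 3)**2)) = 8 - (2588/12061 + 213824/((-10)**2)) = 8 - (2588/12061 + 213824/100) = 8 - (2588/12061 + 213824*(1/100)) = 8 - (2588/12061 + 53456/25) = 8 - 1*644797516/301525 = 8 - 644797516/301525 = -642385316/301525 ≈ -2130.5)
sqrt(X + P(121, 141)) = sqrt(-642385316/301525 + (164/5 + (1/5)*141)) = sqrt(-642385316/301525 + (164/5 + 141/5)) = sqrt(-642385316/301525 + 61) = sqrt(-623992291/301525) = I*sqrt(7525971021751)/60305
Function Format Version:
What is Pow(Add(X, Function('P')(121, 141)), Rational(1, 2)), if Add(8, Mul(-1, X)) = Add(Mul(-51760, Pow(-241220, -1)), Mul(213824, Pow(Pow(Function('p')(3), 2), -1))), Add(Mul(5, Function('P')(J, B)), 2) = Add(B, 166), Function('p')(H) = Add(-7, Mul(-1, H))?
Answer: Mul(Rational(1, 60305), I, Pow(7525971021751, Rational(1, 2))) ≈ Mul(45.491, I)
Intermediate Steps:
Function('P')(J, B) = Add(Rational(164, 5), Mul(Rational(1, 5), B)) (Function('P')(J, B) = Add(Rational(-2, 5), Mul(Rational(1, 5), Add(B, 166))) = Add(Rational(-2, 5), Mul(Rational(1, 5), Add(166, B))) = Add(Rational(-2, 5), Add(Rational(166, 5), Mul(Rational(1, 5), B))) = Add(Rational(164, 5), Mul(Rational(1, 5), B)))
X = Rational(-642385316, 301525) (X = Add(8, Mul(-1, Add(Mul(-51760, Pow(-241220, -1)), Mul(213824, Pow(Pow(Add(-7, Mul(-1, 3)), 2), -1))))) = Add(8, Mul(-1, Add(Mul(-51760, Rational(-1, 241220)), Mul(213824, Pow(Pow(Add(-7, -3), 2), -1))))) = Add(8, Mul(-1, Add(Rational(2588, 12061), Mul(213824, Pow(Pow(-10, 2), -1))))) = Add(8, Mul(-1, Add(Rational(2588, 12061), Mul(213824, Pow(100, -1))))) = Add(8, Mul(-1, Add(Rational(2588, 12061), Mul(213824, Rational(1, 100))))) = Add(8, Mul(-1, Add(Rational(2588, 12061), Rational(53456, 25)))) = Add(8, Mul(-1, Rational(644797516, 301525))) = Add(8, Rational(-644797516, 301525)) = Rational(-642385316, 301525) ≈ -2130.5)
Pow(Add(X, Function('P')(121, 141)), Rational(1, 2)) = Pow(Add(Rational(-642385316, 301525), Add(Rational(164, 5), Mul(Rational(1, 5), 141))), Rational(1, 2)) = Pow(Add(Rational(-642385316, 301525), Add(Rational(164, 5), Rational(141, 5))), Rational(1, 2)) = Pow(Add(Rational(-642385316, 301525), 61), Rational(1, 2)) = Pow(Rational(-623992291, 301525), Rational(1, 2)) = Mul(Rational(1, 60305), I, Pow(7525971021751, Rational(1, 2)))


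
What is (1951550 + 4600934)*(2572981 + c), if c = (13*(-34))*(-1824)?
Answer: 22142081855476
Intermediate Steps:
c = 806208 (c = -442*(-1824) = 806208)
(1951550 + 4600934)*(2572981 + c) = (1951550 + 4600934)*(2572981 + 806208) = 6552484*3379189 = 22142081855476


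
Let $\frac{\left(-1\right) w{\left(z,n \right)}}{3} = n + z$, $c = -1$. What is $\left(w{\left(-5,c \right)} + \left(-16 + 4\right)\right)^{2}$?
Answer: $36$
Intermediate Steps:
$w{\left(z,n \right)} = - 3 n - 3 z$ ($w{\left(z,n \right)} = - 3 \left(n + z\right) = - 3 n - 3 z$)
$\left(w{\left(-5,c \right)} + \left(-16 + 4\right)\right)^{2} = \left(\left(\left(-3\right) \left(-1\right) - -15\right) + \left(-16 + 4\right)\right)^{2} = \left(\left(3 + 15\right) - 12\right)^{2} = \left(18 - 12\right)^{2} = 6^{2} = 36$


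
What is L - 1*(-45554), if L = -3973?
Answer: 41581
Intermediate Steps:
L - 1*(-45554) = -3973 - 1*(-45554) = -3973 + 45554 = 41581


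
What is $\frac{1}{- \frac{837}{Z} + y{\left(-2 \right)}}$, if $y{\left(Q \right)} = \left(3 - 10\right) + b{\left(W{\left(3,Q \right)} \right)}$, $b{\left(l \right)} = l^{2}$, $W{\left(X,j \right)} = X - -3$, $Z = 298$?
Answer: $\frac{298}{7805} \approx 0.038181$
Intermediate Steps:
$W{\left(X,j \right)} = 3 + X$ ($W{\left(X,j \right)} = X + 3 = 3 + X$)
$y{\left(Q \right)} = 29$ ($y{\left(Q \right)} = \left(3 - 10\right) + \left(3 + 3\right)^{2} = -7 + 6^{2} = -7 + 36 = 29$)
$\frac{1}{- \frac{837}{Z} + y{\left(-2 \right)}} = \frac{1}{- \frac{837}{298} + 29} = \frac{1}{\frac{7805}{298}} = \frac{298}{7805}$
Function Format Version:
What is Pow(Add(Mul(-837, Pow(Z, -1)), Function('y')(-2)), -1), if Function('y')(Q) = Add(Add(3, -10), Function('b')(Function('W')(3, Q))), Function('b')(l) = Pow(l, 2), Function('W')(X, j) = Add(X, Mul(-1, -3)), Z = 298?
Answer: Rational(298, 7805) ≈ 0.038181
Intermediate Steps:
Function('W')(X, j) = Add(3, X) (Function('W')(X, j) = Add(X, 3) = Add(3, X))
Function('y')(Q) = 29 (Function('y')(Q) = Add(Add(3, -10), Pow(Add(3, 3), 2)) = Add(-7, Pow(6, 2)) = Add(-7, 36) = 29)
Pow(Add(Mul(-837, Pow(Z, -1)), Function('y')(-2)), -1) = Pow(Add(Mul(-837, Pow(298, -1)), 29), -1) = Pow(Add(Mul(-837, Rational(1, 298)), 29), -1) = Pow(Add(Rational(-837, 298), 29), -1) = Pow(Rational(7805, 298), -1) = Rational(298, 7805)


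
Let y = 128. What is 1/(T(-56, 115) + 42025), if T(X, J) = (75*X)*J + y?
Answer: -1/440847 ≈ -2.2684e-6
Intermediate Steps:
T(X, J) = 128 + 75*J*X (T(X, J) = (75*X)*J + 128 = 75*J*X + 128 = 128 + 75*J*X)
1/(T(-56, 115) + 42025) = 1/((128 + 75*115*(-56)) + 42025) = 1/((128 - 483000) + 42025) = 1/(-482872 + 42025) = 1/(-440847) = -1/440847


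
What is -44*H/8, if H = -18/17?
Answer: 99/17 ≈ 5.8235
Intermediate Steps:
H = -18/17 (H = -18*1/17 = -18/17 ≈ -1.0588)
-44*H/8 = -44*(-18/17)/8 = (792/17)*(1/8) = 99/17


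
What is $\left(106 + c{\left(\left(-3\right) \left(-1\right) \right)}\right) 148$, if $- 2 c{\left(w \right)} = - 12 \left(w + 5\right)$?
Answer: $22792$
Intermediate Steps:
$c{\left(w \right)} = 30 + 6 w$ ($c{\left(w \right)} = - \frac{\left(-12\right) \left(w + 5\right)}{2} = - \frac{\left(-12\right) \left(5 + w\right)}{2} = - \frac{-60 - 12 w}{2} = 30 + 6 w$)
$\left(106 + c{\left(\left(-3\right) \left(-1\right) \right)}\right) 148 = \left(106 + \left(30 + 6 \left(\left(-3\right) \left(-1\right)\right)\right)\right) 148 = \left(106 + \left(30 + 6 \cdot 3\right)\right) 148 = \left(106 + \left(30 + 18\right)\right) 148 = \left(106 + 48\right) 148 = 154 \cdot 148 = 22792$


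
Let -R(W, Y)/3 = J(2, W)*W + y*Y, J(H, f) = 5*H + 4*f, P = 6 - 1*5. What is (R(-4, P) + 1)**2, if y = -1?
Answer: 4624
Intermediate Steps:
P = 1 (P = 6 - 5 = 1)
J(H, f) = 4*f + 5*H
R(W, Y) = 3*Y - 3*W*(10 + 4*W) (R(W, Y) = -3*((4*W + 5*2)*W - Y) = -3*((4*W + 10)*W - Y) = -3*((10 + 4*W)*W - Y) = -3*(W*(10 + 4*W) - Y) = -3*(-Y + W*(10 + 4*W)) = 3*Y - 3*W*(10 + 4*W))
(R(-4, P) + 1)**2 = ((3*1 - 6*(-4)*(5 + 2*(-4))) + 1)**2 = ((3 - 6*(-4)*(5 - 8)) + 1)**2 = ((3 - 6*(-4)*(-3)) + 1)**2 = ((3 - 72) + 1)**2 = (-69 + 1)**2 = (-68)**2 = 4624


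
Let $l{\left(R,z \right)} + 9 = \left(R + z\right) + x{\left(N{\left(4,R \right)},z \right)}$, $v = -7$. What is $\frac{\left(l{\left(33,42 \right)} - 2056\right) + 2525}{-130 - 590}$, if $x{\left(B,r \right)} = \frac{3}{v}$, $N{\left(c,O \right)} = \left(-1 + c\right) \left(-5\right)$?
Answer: $- \frac{1871}{2520} \approx -0.74246$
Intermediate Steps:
$N{\left(c,O \right)} = 5 - 5 c$
$x{\left(B,r \right)} = - \frac{3}{7}$ ($x{\left(B,r \right)} = \frac{3}{-7} = 3 \left(- \frac{1}{7}\right) = - \frac{3}{7}$)
$l{\left(R,z \right)} = - \frac{66}{7} + R + z$ ($l{\left(R,z \right)} = -9 - \left(\frac{3}{7} - R - z\right) = -9 + \left(- \frac{3}{7} + R + z\right) = - \frac{66}{7} + R + z$)
$\frac{\left(l{\left(33,42 \right)} - 2056\right) + 2525}{-130 - 590} = \frac{\left(\left(- \frac{66}{7} + 33 + 42\right) - 2056\right) + 2525}{-130 - 590} = \frac{\left(\frac{459}{7} - 2056\right) + 2525}{-720} = - \frac{- \frac{13933}{7} + 2525}{720} = \left(- \frac{1}{720}\right) \frac{3742}{7} = - \frac{1871}{2520}$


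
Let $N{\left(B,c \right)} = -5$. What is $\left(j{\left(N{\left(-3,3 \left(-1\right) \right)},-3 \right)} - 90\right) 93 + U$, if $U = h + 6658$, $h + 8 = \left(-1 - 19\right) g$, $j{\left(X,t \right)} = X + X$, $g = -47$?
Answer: $-1710$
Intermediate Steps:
$j{\left(X,t \right)} = 2 X$
$h = 932$ ($h = -8 + \left(-1 - 19\right) \left(-47\right) = -8 - -940 = -8 + 940 = 932$)
$U = 7590$ ($U = 932 + 6658 = 7590$)
$\left(j{\left(N{\left(-3,3 \left(-1\right) \right)},-3 \right)} - 90\right) 93 + U = \left(2 \left(-5\right) - 90\right) 93 + 7590 = \left(-10 - 90\right) 93 + 7590 = \left(-100\right) 93 + 7590 = -9300 + 7590 = -1710$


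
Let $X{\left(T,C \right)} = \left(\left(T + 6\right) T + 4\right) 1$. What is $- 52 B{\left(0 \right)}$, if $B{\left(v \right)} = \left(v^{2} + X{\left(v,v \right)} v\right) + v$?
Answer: $0$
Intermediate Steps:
$X{\left(T,C \right)} = 4 + T \left(6 + T\right)$ ($X{\left(T,C \right)} = \left(\left(6 + T\right) T + 4\right) 1 = \left(T \left(6 + T\right) + 4\right) 1 = \left(4 + T \left(6 + T\right)\right) 1 = 4 + T \left(6 + T\right)$)
$B{\left(v \right)} = v + v^{2} + v \left(4 + v^{2} + 6 v\right)$ ($B{\left(v \right)} = \left(v^{2} + \left(4 + v^{2} + 6 v\right) v\right) + v = \left(v^{2} + v \left(4 + v^{2} + 6 v\right)\right) + v = v + v^{2} + v \left(4 + v^{2} + 6 v\right)$)
$- 52 B{\left(0 \right)} = - 52 \cdot 0 \left(5 + 0^{2} + 7 \cdot 0\right) = - 52 \cdot 0 \left(5 + 0 + 0\right) = - 52 \cdot 0 \cdot 5 = \left(-52\right) 0 = 0$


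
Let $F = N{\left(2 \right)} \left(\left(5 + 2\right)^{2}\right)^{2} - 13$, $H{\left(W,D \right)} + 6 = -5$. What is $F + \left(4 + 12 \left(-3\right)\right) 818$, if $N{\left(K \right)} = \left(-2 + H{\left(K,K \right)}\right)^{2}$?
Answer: $379580$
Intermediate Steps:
$H{\left(W,D \right)} = -11$ ($H{\left(W,D \right)} = -6 - 5 = -11$)
$N{\left(K \right)} = 169$ ($N{\left(K \right)} = \left(-2 - 11\right)^{2} = \left(-13\right)^{2} = 169$)
$F = 405756$ ($F = 169 \left(\left(5 + 2\right)^{2}\right)^{2} - 13 = 169 \left(7^{2}\right)^{2} - 13 = 169 \cdot 49^{2} - 13 = 169 \cdot 2401 - 13 = 405769 - 13 = 405756$)
$F + \left(4 + 12 \left(-3\right)\right) 818 = 405756 + \left(4 + 12 \left(-3\right)\right) 818 = 405756 + \left(4 - 36\right) 818 = 405756 - 26176 = 379580$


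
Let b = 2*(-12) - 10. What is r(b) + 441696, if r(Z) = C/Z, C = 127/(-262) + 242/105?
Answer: 413135886571/935340 ≈ 4.4170e+5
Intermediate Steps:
b = -34 (b = -24 - 10 = -34)
C = 50069/27510 (C = 127*(-1/262) + 242*(1/105) = -127/262 + 242/105 = 50069/27510 ≈ 1.8200)
r(Z) = 50069/(27510*Z)
r(b) + 441696 = (50069/27510)/(-34) + 441696 = (50069/27510)*(-1/34) + 441696 = -50069/935340 + 441696 = 413135886571/935340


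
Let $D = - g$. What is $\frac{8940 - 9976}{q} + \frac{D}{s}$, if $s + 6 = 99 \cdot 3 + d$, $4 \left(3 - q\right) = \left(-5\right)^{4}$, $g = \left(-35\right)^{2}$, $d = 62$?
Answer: $\frac{711907}{216389} \approx 3.2899$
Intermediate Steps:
$g = 1225$
$q = - \frac{613}{4}$ ($q = 3 - \frac{\left(-5\right)^{4}}{4} = 3 - \frac{625}{4} = - \frac{613}{4} \approx -153.25$)
$D = -1225$ ($D = \left(-1\right) 1225 = -1225$)
$s = 353$ ($s = -6 + \left(99 \cdot 3 + 62\right) = -6 + \left(297 + 62\right) = -6 + 359 = 353$)
$\frac{8940 - 9976}{q} + \frac{D}{s} = \frac{8940 - 9976}{- \frac{613}{4}} - \frac{1225}{353} = \left(8940 - 9976\right) \left(- \frac{4}{613}\right) - \frac{1225}{353} = \left(-1036\right) \left(- \frac{4}{613}\right) - \frac{1225}{353} = \frac{4144}{613} - \frac{1225}{353} = \frac{711907}{216389}$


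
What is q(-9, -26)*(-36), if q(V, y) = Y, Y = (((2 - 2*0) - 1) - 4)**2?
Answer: -324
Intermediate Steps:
Y = 9 (Y = (((2 + 0) - 1) - 4)**2 = ((2 - 1) - 4)**2 = (1 - 4)**2 = (-3)**2 = 9)
q(V, y) = 9
q(-9, -26)*(-36) = 9*(-36) = -324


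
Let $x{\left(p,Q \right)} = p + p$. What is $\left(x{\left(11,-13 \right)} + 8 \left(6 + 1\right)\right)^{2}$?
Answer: $6084$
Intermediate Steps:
$x{\left(p,Q \right)} = 2 p$
$\left(x{\left(11,-13 \right)} + 8 \left(6 + 1\right)\right)^{2} = \left(2 \cdot 11 + 8 \left(6 + 1\right)\right)^{2} = \left(22 + 8 \cdot 7\right)^{2} = \left(22 + 56\right)^{2} = 78^{2} = 6084$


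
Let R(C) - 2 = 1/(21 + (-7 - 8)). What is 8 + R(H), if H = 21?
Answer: 61/6 ≈ 10.167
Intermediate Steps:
R(C) = 13/6 (R(C) = 2 + 1/(21 + (-7 - 8)) = 2 + 1/(21 - 15) = 2 + 1/6 = 2 + ⅙ = 13/6)
8 + R(H) = 8 + 13/6 = 61/6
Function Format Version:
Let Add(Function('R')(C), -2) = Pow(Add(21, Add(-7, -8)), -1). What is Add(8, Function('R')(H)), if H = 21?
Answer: Rational(61, 6) ≈ 10.167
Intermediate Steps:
Function('R')(C) = Rational(13, 6) (Function('R')(C) = Add(2, Pow(Add(21, Add(-7, -8)), -1)) = Add(2, Pow(Add(21, -15), -1)) = Add(2, Pow(6, -1)) = Add(2, Rational(1, 6)) = Rational(13, 6))
Add(8, Function('R')(H)) = Add(8, Rational(13, 6)) = Rational(61, 6)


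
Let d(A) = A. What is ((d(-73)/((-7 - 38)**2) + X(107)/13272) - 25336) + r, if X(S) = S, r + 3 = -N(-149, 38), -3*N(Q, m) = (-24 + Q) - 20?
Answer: -227578552727/8958600 ≈ -25403.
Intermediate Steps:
N(Q, m) = 44/3 - Q/3 (N(Q, m) = -((-24 + Q) - 20)/3 = -(-44 + Q)/3 = 44/3 - Q/3)
r = -202/3 (r = -3 - (44/3 - 1/3*(-149)) = -3 - (44/3 + 149/3) = -3 - 1*193/3 = -3 - 193/3 = -202/3 ≈ -67.333)
((d(-73)/((-7 - 38)**2) + X(107)/13272) - 25336) + r = ((-73/(-7 - 38)**2 + 107/13272) - 25336) - 202/3 = ((-73/((-45)**2) + 107*(1/13272)) - 25336) - 202/3 = ((-73/2025 + 107/13272) - 25336) - 202/3 = (-250727/8958600 - 25336) - 202/3 = -226975340327/8958600 - 202/3 = -227578552727/8958600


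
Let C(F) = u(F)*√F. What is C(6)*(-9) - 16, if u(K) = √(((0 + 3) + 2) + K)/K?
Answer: -16 - 3*√66/2 ≈ -28.186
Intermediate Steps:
u(K) = √(5 + K)/K (u(K) = √((3 + 2) + K)/K = √(5 + K)/K)
C(F) = √(5 + F)/√F (C(F) = (√(5 + F)/F)*√F = √(5 + F)/√F)
C(6)*(-9) - 16 = (√(5 + 6)/√6)*(-9) - 16 = ((√6/6)*√11)*(-9) - 16 = (√66/6)*(-9) - 16 = -3*√66/2 - 16 = -16 - 3*√66/2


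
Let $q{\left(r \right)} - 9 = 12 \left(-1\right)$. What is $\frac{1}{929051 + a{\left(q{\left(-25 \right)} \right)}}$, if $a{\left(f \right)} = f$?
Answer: $\frac{1}{929048} \approx 1.0764 \cdot 10^{-6}$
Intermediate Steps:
$q{\left(r \right)} = -3$ ($q{\left(r \right)} = 9 + 12 \left(-1\right) = 9 - 12 = -3$)
$\frac{1}{929051 + a{\left(q{\left(-25 \right)} \right)}} = \frac{1}{929051 - 3} = \frac{1}{929048}$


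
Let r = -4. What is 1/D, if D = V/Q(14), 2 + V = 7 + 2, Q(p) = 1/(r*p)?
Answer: -1/392 ≈ -0.0025510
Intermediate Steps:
Q(p) = -1/(4*p) (Q(p) = 1/(-4*p) = -1/(4*p))
V = 7 (V = -2 + (7 + 2) = -2 + 9 = 7)
D = -392 (D = 7/(-1/4/14) = 7/(-1/4*1/14) = 7/(-1/56) = -56*7 = -392)
1/D = 1/(-392) = -1/392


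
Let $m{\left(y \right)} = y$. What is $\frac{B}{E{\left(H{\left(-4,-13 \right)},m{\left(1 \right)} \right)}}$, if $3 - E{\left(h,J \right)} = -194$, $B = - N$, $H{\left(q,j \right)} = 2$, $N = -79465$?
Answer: $\frac{79465}{197} \approx 403.38$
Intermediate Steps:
$B = 79465$ ($B = \left(-1\right) \left(-79465\right) = 79465$)
$E{\left(h,J \right)} = 197$ ($E{\left(h,J \right)} = 3 - -194 = 3 + 194 = 197$)
$\frac{B}{E{\left(H{\left(-4,-13 \right)},m{\left(1 \right)} \right)}} = \frac{79465}{197}$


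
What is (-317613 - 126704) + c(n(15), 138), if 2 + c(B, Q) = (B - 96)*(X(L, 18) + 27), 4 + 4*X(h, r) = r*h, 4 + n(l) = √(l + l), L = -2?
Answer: -446019 + 17*√30 ≈ -4.4593e+5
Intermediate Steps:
n(l) = -4 + √2*√l (n(l) = -4 + √(l + l) = -4 + √(2*l) = -4 + √2*√l)
X(h, r) = -1 + h*r/4 (X(h, r) = -1 + (r*h)/4 = -1 + (h*r)/4 = -1 + h*r/4)
c(B, Q) = -1634 + 17*B (c(B, Q) = -2 + (B - 96)*((-1 + (¼)*(-2)*18) + 27) = -2 + (-96 + B)*((-1 - 9) + 27) = -2 + (-96 + B)*(-10 + 27) = -2 + (-96 + B)*17 = -2 + (-1632 + 17*B) = -1634 + 17*B)
(-317613 - 126704) + c(n(15), 138) = (-317613 - 126704) + (-1634 + 17*(-4 + √2*√15)) = -444317 + (-1634 + 17*(-4 + √30)) = -444317 + (-1634 + (-68 + 17*√30)) = -444317 + (-1702 + 17*√30) = -446019 + 17*√30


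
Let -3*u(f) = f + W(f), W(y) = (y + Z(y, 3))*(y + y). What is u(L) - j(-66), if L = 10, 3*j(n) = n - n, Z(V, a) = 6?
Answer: -110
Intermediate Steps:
j(n) = 0 (j(n) = (n - n)/3 = (⅓)*0 = 0)
W(y) = 2*y*(6 + y) (W(y) = (y + 6)*(y + y) = (6 + y)*(2*y) = 2*y*(6 + y))
u(f) = -f/3 - 2*f*(6 + f)/3 (u(f) = -(f + 2*f*(6 + f))/3 = -f/3 - 2*f*(6 + f)/3)
u(L) - j(-66) = (⅓)*10*(-13 - 2*10) - 1*0 = (⅓)*10*(-13 - 20) + 0 = (⅓)*10*(-33) + 0 = -110 + 0 = -110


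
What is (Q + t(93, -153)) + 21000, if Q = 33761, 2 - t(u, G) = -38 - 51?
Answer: 54852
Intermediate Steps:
t(u, G) = 91 (t(u, G) = 2 - (-38 - 51) = 2 - 1*(-89) = 2 + 89 = 91)
(Q + t(93, -153)) + 21000 = (33761 + 91) + 21000 = 33852 + 21000 = 54852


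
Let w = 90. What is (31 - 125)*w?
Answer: -8460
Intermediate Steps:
(31 - 125)*w = (31 - 125)*90 = -94*90 = -8460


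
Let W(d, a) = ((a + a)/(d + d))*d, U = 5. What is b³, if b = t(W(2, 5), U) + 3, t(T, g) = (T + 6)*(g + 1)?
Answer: 328509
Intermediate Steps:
W(d, a) = a (W(d, a) = ((2*a)/((2*d)))*d = ((2*a)*(1/(2*d)))*d = (a/d)*d = a)
t(T, g) = (1 + g)*(6 + T) (t(T, g) = (6 + T)*(1 + g) = (1 + g)*(6 + T))
b = 69 (b = (6 + 5 + 6*5 + 5*5) + 3 = (6 + 5 + 30 + 25) + 3 = 66 + 3 = 69)
b³ = 69³ = 328509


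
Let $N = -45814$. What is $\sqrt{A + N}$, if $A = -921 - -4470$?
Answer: $i \sqrt{42265} \approx 205.58 i$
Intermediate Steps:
$A = 3549$ ($A = -921 + 4470 = 3549$)
$\sqrt{A + N} = \sqrt{3549 - 45814} = \sqrt{-42265} = i \sqrt{42265}$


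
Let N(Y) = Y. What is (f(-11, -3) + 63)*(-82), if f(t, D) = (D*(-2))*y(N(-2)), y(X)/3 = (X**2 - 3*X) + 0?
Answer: -19926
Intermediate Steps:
y(X) = -9*X + 3*X**2 (y(X) = 3*((X**2 - 3*X) + 0) = 3*(X**2 - 3*X) = -9*X + 3*X**2)
f(t, D) = -60*D (f(t, D) = (D*(-2))*(3*(-2)*(-3 - 2)) = (-2*D)*(3*(-2)*(-5)) = -2*D*30 = -60*D)
(f(-11, -3) + 63)*(-82) = (-60*(-3) + 63)*(-82) = (180 + 63)*(-82) = 243*(-82) = -19926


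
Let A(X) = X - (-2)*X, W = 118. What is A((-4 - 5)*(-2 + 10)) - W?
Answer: -334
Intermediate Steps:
A(X) = 3*X (A(X) = X + 2*X = 3*X)
A((-4 - 5)*(-2 + 10)) - W = 3*((-4 - 5)*(-2 + 10)) - 1*118 = 3*(-9*8) - 118 = 3*(-72) - 118 = -216 - 118 = -334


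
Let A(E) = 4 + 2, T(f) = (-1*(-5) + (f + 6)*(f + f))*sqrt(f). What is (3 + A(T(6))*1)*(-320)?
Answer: -2880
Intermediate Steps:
T(f) = sqrt(f)*(5 + 2*f*(6 + f)) (T(f) = (5 + (6 + f)*(2*f))*sqrt(f) = (5 + 2*f*(6 + f))*sqrt(f) = sqrt(f)*(5 + 2*f*(6 + f)))
A(E) = 6
(3 + A(T(6))*1)*(-320) = (3 + 6*1)*(-320) = (3 + 6)*(-320) = 9*(-320) = -2880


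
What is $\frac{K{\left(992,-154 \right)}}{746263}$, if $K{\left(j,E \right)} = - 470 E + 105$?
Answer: $\frac{545}{5611} \approx 0.097131$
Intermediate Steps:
$K{\left(j,E \right)} = 105 - 470 E$
$\frac{K{\left(992,-154 \right)}}{746263} = \frac{105 - -72380}{746263} = \left(105 + 72380\right) \frac{1}{746263} = 72485 \cdot \frac{1}{746263} = \frac{545}{5611}$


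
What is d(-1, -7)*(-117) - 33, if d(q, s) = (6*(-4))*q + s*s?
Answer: -8574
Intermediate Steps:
d(q, s) = s**2 - 24*q (d(q, s) = -24*q + s**2 = s**2 - 24*q)
d(-1, -7)*(-117) - 33 = ((-7)**2 - 24*(-1))*(-117) - 33 = (49 + 24)*(-117) - 33 = 73*(-117) - 33 = -8541 - 33 = -8574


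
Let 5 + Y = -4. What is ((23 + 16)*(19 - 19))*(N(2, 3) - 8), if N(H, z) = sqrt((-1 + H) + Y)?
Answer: 0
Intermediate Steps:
Y = -9 (Y = -5 - 4 = -9)
N(H, z) = sqrt(-10 + H) (N(H, z) = sqrt((-1 + H) - 9) = sqrt(-10 + H))
((23 + 16)*(19 - 19))*(N(2, 3) - 8) = ((23 + 16)*(19 - 19))*(sqrt(-10 + 2) - 8) = (39*0)*(sqrt(-8) - 8) = 0*(2*I*sqrt(2) - 8) = 0*(-8 + 2*I*sqrt(2)) = 0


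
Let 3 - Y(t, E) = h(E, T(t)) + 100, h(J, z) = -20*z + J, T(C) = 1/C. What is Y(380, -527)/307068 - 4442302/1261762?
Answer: -12953688581441/3680743971252 ≈ -3.5193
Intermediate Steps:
h(J, z) = J - 20*z
Y(t, E) = -97 - E + 20/t (Y(t, E) = 3 - ((E - 20/t) + 100) = 3 - (100 + E - 20/t) = 3 + (-100 - E + 20/t) = -97 - E + 20/t)
Y(380, -527)/307068 - 4442302/1261762 = (-97 - 1*(-527) + 20/380)/307068 - 4442302/1261762 = (-97 + 527 + 20*(1/380))*(1/307068) - 4442302*1/1261762 = (-97 + 527 + 1/19)*(1/307068) - 2221151/630881 = (8171/19)*(1/307068) - 2221151/630881 = 8171/5834292 - 2221151/630881 = -12953688581441/3680743971252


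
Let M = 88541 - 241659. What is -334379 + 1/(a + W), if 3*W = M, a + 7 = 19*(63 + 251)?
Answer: -45221750342/135241 ≈ -3.3438e+5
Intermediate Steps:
a = 5959 (a = -7 + 19*(63 + 251) = -7 + 19*314 = -7 + 5966 = 5959)
M = -153118
W = -153118/3 (W = (⅓)*(-153118) = -153118/3 ≈ -51039.)
-334379 + 1/(a + W) = -334379 + 1/(5959 - 153118/3) = -334379 + 1/(-135241/3) = -334379 - 3/135241 = -45221750342/135241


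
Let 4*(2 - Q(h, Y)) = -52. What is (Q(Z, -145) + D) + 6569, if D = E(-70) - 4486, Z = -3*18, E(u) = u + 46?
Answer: 2074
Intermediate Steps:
E(u) = 46 + u
Z = -54
Q(h, Y) = 15 (Q(h, Y) = 2 - ¼*(-52) = 2 + 13 = 15)
D = -4510 (D = (46 - 70) - 4486 = -24 - 4486 = -4510)
(Q(Z, -145) + D) + 6569 = (15 - 4510) + 6569 = -4495 + 6569 = 2074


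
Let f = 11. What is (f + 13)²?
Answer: 576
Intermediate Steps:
(f + 13)² = (11 + 13)² = 24² = 576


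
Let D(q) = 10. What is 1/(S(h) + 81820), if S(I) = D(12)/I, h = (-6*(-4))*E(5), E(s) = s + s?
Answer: 24/1963681 ≈ 1.2222e-5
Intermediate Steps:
E(s) = 2*s
h = 240 (h = (-6*(-4))*(2*5) = 24*10 = 240)
S(I) = 10/I
1/(S(h) + 81820) = 1/(10/240 + 81820) = 1/(10*(1/240) + 81820) = 1/(1/24 + 81820) = 1/(1963681/24) = 24/1963681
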